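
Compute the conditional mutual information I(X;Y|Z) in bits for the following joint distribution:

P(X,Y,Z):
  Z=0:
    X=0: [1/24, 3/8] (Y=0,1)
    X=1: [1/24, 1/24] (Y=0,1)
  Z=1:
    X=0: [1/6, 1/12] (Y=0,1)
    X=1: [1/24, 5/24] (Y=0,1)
0.1441 bits

Conditional mutual information: I(X;Y|Z) = H(X|Z) + H(Y|Z) - H(X,Y|Z)

H(Z) = 1.0000
H(X,Z) = 1.8250 → H(X|Z) = 0.8250
H(Y,Z) = 1.8149 → H(Y|Z) = 0.8149
H(X,Y,Z) = 2.4958 → H(X,Y|Z) = 1.4958

I(X;Y|Z) = 0.8250 + 0.8149 - 1.4958 = 0.1441 bits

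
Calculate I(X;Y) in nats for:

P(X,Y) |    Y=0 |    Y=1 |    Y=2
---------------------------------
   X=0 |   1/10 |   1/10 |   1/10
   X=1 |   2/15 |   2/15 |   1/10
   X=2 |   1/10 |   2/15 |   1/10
0.0030 nats

Mutual information: I(X;Y) = H(X) + H(Y) - H(X,Y)

Marginals:
P(X) = (3/10, 11/30, 1/3), H(X) = 1.0953 nats
P(Y) = (1/3, 11/30, 3/10), H(Y) = 1.0953 nats

Joint entropy: H(X,Y) = 2.1875 nats

I(X;Y) = 1.0953 + 1.0953 - 2.1875 = 0.0030 nats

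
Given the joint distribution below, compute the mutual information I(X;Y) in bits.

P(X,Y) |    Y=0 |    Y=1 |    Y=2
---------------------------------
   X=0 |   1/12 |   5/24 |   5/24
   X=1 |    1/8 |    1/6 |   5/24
0.0094 bits

Mutual information: I(X;Y) = H(X) + H(Y) - H(X,Y)

Marginals:
P(X) = (1/2, 1/2), H(X) = 1.0000 bits
P(Y) = (5/24, 3/8, 5/12), H(Y) = 1.5284 bits

Joint entropy: H(X,Y) = 2.5190 bits

I(X;Y) = 1.0000 + 1.5284 - 2.5190 = 0.0094 bits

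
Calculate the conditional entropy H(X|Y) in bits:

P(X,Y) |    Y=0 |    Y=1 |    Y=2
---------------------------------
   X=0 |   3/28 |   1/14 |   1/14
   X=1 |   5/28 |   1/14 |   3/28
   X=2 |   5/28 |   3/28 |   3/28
1.5542 bits

Using the chain rule: H(X|Y) = H(X,Y) - H(Y)

First, compute H(X,Y) = 3.0845 bits

Marginal P(Y) = (13/28, 1/4, 2/7)
H(Y) = 1.5303 bits

H(X|Y) = H(X,Y) - H(Y) = 3.0845 - 1.5303 = 1.5542 bits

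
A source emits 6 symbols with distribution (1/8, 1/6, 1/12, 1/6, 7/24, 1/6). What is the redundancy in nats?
0.0695 nats

Redundancy measures how far a source is from maximum entropy:
R = H_max - H(X)

Maximum entropy for 6 symbols: H_max = log_e(6) = 1.7918 nats
Actual entropy: H(X) = 1.7223 nats
Redundancy: R = 1.7918 - 1.7223 = 0.0695 nats

This redundancy represents potential for compression: the source could be compressed by 0.0695 nats per symbol.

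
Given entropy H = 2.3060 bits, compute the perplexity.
4.9451

Perplexity is 2^H (or exp(H) for natural log).

H = 2.3060 bits
Perplexity = 2^2.3060 = 4.9451

Interpretation: The model's uncertainty is equivalent to choosing uniformly among 4.9 options.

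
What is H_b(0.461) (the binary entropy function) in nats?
0.6901 nats

The binary entropy function is:
H(p) = -p log(p) - (1-p) log(1-p)

H(0.461) = -0.461 × log_e(0.461) - 0.539 × log_e(0.539)
H(0.461) = 0.6901 nats

Note: Binary entropy is maximized at p=0.5 (H=1 bit) and minimized at p=0 or p=1 (H=0).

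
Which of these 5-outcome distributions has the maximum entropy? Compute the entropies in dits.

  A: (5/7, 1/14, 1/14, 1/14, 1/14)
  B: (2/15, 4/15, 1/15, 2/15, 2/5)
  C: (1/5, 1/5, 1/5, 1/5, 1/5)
C

For a discrete distribution over n outcomes, entropy is maximized by the uniform distribution.

Computing entropies:
H(A) = 0.4318 dits
H(B) = 0.6240 dits
H(C) = 0.6990 dits

The uniform distribution (where all probabilities equal 1/5) achieves the maximum entropy of log_10(5) = 0.6990 dits.

Distribution C has the highest entropy.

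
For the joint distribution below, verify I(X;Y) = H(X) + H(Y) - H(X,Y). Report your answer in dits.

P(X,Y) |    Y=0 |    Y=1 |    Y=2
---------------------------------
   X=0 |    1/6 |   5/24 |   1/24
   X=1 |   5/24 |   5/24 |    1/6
I(X;Y) = 0.0124 dits

Mutual information has multiple equivalent forms:
- I(X;Y) = H(X) - H(X|Y)
- I(X;Y) = H(Y) - H(Y|X)
- I(X;Y) = H(X) + H(Y) - H(X,Y)

Computing all quantities:
H(X) = 0.2950, H(Y) = 0.4601, H(X,Y) = 0.7427
H(X|Y) = 0.2826, H(Y|X) = 0.4477

Verification:
H(X) - H(X|Y) = 0.2950 - 0.2826 = 0.0124
H(Y) - H(Y|X) = 0.4601 - 0.4477 = 0.0124
H(X) + H(Y) - H(X,Y) = 0.2950 + 0.4601 - 0.7427 = 0.0124

All forms give I(X;Y) = 0.0124 dits. ✓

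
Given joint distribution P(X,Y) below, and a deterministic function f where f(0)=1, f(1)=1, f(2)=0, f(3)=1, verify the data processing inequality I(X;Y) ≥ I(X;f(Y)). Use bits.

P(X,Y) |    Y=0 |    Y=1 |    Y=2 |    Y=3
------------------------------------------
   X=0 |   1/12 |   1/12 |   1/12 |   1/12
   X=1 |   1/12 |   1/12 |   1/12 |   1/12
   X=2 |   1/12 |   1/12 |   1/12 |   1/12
I(X;Y) = 0.0000, I(X;f(Y)) = 0.0000, inequality holds: 0.0000 ≥ 0.0000

Data Processing Inequality: For any Markov chain X → Y → Z, we have I(X;Y) ≥ I(X;Z).

Here Z = f(Y) is a deterministic function of Y, forming X → Y → Z.

Original I(X;Y) = 0.0000 bits

After applying f:
P(X,Z) where Z=f(Y):
- P(X,Z=0) = P(X,Y=2)
- P(X,Z=1) = P(X,Y=0) + P(X,Y=1) + P(X,Y=3)

I(X;Z) = I(X;f(Y)) = 0.0000 bits

Verification: 0.0000 ≥ 0.0000 ✓

Information cannot be created by processing; the function f can only lose information about X.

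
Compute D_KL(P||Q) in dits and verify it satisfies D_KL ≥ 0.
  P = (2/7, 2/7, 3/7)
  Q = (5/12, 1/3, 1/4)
0.0344 dits

KL divergence satisfies the Gibbs inequality: D_KL(P||Q) ≥ 0 for all distributions P, Q.

D_KL(P||Q) = Σ p(x) log(p(x)/q(x))
Term by term:
  x=0: 2/7 × log_10[(2/7)/(5/12)] = -0.0468
  x=1: 2/7 × log_10[(2/7)/(1/3)] = -0.0191
  x=2: 3/7 × log_10[(3/7)/(1/4)] = 0.1003
D_KL(P||Q) = 0.0344 dits

D_KL(P||Q) = 0.0344 ≥ 0 ✓

This non-negativity is a fundamental property: relative entropy cannot be negative because it measures how different Q is from P.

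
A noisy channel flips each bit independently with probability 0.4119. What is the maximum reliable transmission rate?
0.0225 bits

For a binary symmetric channel (BSC) with error probability p:
Capacity C = 1 - H(p) bits per symbol

where H(p) = -p log₂(p) - (1-p) log₂(1-p) is the binary entropy function.

H(0.4119) = 0.9775 bits
C = 1 - 0.9775 = 0.0225 bits per symbol

This means we can reliably transmit up to 0.0225 bits of information per channel use.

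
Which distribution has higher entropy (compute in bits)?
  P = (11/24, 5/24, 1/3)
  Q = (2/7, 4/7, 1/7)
P

Computing entropies in bits:
H(P) = 1.5157
H(Q) = 1.3788

Distribution P has higher entropy.

Intuition: The distribution closer to uniform (more spread out) has higher entropy.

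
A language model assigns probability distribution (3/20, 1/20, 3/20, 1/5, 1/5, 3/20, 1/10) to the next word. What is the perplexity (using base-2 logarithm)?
6.5373

Perplexity is 2^H (or exp(H) for natural log).

First, H = -Σ p log p = 2.7087 bits
Perplexity = 2^2.7087 = 6.5373

Interpretation: The model's uncertainty is equivalent to choosing uniformly among 6.5 options.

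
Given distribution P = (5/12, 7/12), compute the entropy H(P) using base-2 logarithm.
0.9799 bits

Shannon entropy is H(X) = -Σ p(x) log p(x).

For P = (5/12, 7/12):
H = -5/12 × log_2(5/12) -7/12 × log_2(7/12)
H = 0.9799 bits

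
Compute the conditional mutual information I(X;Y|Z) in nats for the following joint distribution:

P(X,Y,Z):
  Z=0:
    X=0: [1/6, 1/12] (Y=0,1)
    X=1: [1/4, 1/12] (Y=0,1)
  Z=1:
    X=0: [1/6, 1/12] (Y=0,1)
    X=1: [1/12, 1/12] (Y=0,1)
0.0082 nats

Conditional mutual information: I(X;Y|Z) = H(X|Z) + H(Y|Z) - H(X,Y|Z)

H(Z) = 0.6792
H(X,Z) = 1.3580 → H(X|Z) = 0.6788
H(Y,Z) = 1.3086 → H(Y|Z) = 0.6294
H(X,Y,Z) = 1.9792 → H(X,Y|Z) = 1.3000

I(X;Y|Z) = 0.6788 + 0.6294 - 1.3000 = 0.0082 nats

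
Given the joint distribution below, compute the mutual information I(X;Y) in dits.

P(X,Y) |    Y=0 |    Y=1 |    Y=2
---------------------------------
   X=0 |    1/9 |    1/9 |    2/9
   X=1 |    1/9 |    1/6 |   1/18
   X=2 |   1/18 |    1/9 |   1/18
0.0256 dits

Mutual information: I(X;Y) = H(X) + H(Y) - H(X,Y)

Marginals:
P(X) = (4/9, 1/3, 2/9), H(X) = 0.4607 dits
P(Y) = (5/18, 7/18, 1/3), H(Y) = 0.4731 dits

Joint entropy: H(X,Y) = 0.9082 dits

I(X;Y) = 0.4607 + 0.4731 - 0.9082 = 0.0256 dits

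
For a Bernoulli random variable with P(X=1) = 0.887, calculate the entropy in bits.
0.5089 bits

The binary entropy function is:
H(p) = -p log(p) - (1-p) log(1-p)

H(0.887) = -0.887 × log_2(0.887) - 0.113 × log_2(0.113)
H(0.887) = 0.5089 bits

Note: Binary entropy is maximized at p=0.5 (H=1 bit) and minimized at p=0 or p=1 (H=0).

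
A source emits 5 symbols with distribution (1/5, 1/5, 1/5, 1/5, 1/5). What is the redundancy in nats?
0.0000 nats

Redundancy measures how far a source is from maximum entropy:
R = H_max - H(X)

Maximum entropy for 5 symbols: H_max = log_e(5) = 1.6094 nats
Actual entropy: H(X) = 1.6094 nats
Redundancy: R = 1.6094 - 1.6094 = 0.0000 nats

This redundancy represents potential for compression: the source could be compressed by 0.0000 nats per symbol.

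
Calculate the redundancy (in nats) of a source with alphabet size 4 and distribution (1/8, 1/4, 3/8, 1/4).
0.0654 nats

Redundancy measures how far a source is from maximum entropy:
R = H_max - H(X)

Maximum entropy for 4 symbols: H_max = log_e(4) = 1.3863 nats
Actual entropy: H(X) = 1.3209 nats
Redundancy: R = 1.3863 - 1.3209 = 0.0654 nats

This redundancy represents potential for compression: the source could be compressed by 0.0654 nats per symbol.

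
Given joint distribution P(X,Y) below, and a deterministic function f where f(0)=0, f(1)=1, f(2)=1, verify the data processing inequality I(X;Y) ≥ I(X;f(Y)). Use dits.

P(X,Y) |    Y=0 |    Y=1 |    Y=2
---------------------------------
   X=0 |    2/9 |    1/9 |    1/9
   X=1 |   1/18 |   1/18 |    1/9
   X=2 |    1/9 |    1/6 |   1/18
I(X;Y) = 0.0256, I(X;f(Y)) = 0.0100, inequality holds: 0.0256 ≥ 0.0100

Data Processing Inequality: For any Markov chain X → Y → Z, we have I(X;Y) ≥ I(X;Z).

Here Z = f(Y) is a deterministic function of Y, forming X → Y → Z.

Original I(X;Y) = 0.0256 dits

After applying f:
P(X,Z) where Z=f(Y):
- P(X,Z=0) = P(X,Y=0)
- P(X,Z=1) = P(X,Y=1) + P(X,Y=2)

I(X;Z) = I(X;f(Y)) = 0.0100 dits

Verification: 0.0256 ≥ 0.0100 ✓

Information cannot be created by processing; the function f can only lose information about X.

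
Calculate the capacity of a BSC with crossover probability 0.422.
0.0176 bits

For a binary symmetric channel (BSC) with error probability p:
Capacity C = 1 - H(p) bits per symbol

where H(p) = -p log₂(p) - (1-p) log₂(1-p) is the binary entropy function.

H(0.422) = 0.9824 bits
C = 1 - 0.9824 = 0.0176 bits per symbol

This means we can reliably transmit up to 0.0176 bits of information per channel use.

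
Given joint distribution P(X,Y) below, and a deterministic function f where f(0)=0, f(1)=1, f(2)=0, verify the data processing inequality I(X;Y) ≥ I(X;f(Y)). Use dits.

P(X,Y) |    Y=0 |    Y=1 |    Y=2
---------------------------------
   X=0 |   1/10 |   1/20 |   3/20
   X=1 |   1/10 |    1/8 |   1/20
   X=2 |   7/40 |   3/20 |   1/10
I(X;Y) = 0.0216, I(X;f(Y)) = 0.0130, inequality holds: 0.0216 ≥ 0.0130

Data Processing Inequality: For any Markov chain X → Y → Z, we have I(X;Y) ≥ I(X;Z).

Here Z = f(Y) is a deterministic function of Y, forming X → Y → Z.

Original I(X;Y) = 0.0216 dits

After applying f:
P(X,Z) where Z=f(Y):
- P(X,Z=0) = P(X,Y=0) + P(X,Y=2)
- P(X,Z=1) = P(X,Y=1)

I(X;Z) = I(X;f(Y)) = 0.0130 dits

Verification: 0.0216 ≥ 0.0130 ✓

Information cannot be created by processing; the function f can only lose information about X.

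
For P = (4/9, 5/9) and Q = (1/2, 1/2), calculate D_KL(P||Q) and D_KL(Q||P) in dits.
D_KL(P||Q) = 0.0027, D_KL(Q||P) = 0.0027

KL divergence is not symmetric: D_KL(P||Q) ≠ D_KL(Q||P) in general.

D_KL(P||Q) = 0.0027 dits
D_KL(Q||P) = 0.0027 dits

In this case they happen to be equal (to 4 decimal places).

This asymmetry is why KL divergence is not a true distance metric.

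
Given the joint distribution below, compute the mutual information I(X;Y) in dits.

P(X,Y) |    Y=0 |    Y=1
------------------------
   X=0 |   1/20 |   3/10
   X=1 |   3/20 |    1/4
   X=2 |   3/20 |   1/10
0.0308 dits

Mutual information: I(X;Y) = H(X) + H(Y) - H(X,Y)

Marginals:
P(X) = (7/20, 2/5, 1/4), H(X) = 0.4693 dits
P(Y) = (7/20, 13/20), H(Y) = 0.2812 dits

Joint entropy: H(X,Y) = 0.7196 dits

I(X;Y) = 0.4693 + 0.2812 - 0.7196 = 0.0308 dits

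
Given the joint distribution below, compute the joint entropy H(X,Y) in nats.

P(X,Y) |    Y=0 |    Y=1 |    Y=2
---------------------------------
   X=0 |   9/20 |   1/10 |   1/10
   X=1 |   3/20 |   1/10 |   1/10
1.5649 nats

Joint entropy is H(X,Y) = -Σ_{x,y} p(x,y) log p(x,y).

Summing over all non-zero entries:
H(X,Y) = -[9/20·log_e(9/20) + 1/10·log_e(1/10) + 1/10·log_e(1/10) + 3/20·log_e(3/20) + 1/10·log_e(1/10) + 1/10·log_e(1/10)]
H(X,Y) = 1.5649 nats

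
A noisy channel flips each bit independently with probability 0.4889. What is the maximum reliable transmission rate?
0.0004 bits

For a binary symmetric channel (BSC) with error probability p:
Capacity C = 1 - H(p) bits per symbol

where H(p) = -p log₂(p) - (1-p) log₂(1-p) is the binary entropy function.

H(0.4889) = 0.9996 bits
C = 1 - 0.9996 = 0.0004 bits per symbol

This means we can reliably transmit up to 0.0004 bits of information per channel use.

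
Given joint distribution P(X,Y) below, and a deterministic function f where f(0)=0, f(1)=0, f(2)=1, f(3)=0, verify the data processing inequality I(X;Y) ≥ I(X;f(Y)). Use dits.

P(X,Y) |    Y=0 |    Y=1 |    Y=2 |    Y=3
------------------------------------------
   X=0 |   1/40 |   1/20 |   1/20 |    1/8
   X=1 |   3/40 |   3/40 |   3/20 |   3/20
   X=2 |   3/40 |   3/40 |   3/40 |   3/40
I(X;Y) = 0.0130, I(X;f(Y)) = 0.0034, inequality holds: 0.0130 ≥ 0.0034

Data Processing Inequality: For any Markov chain X → Y → Z, we have I(X;Y) ≥ I(X;Z).

Here Z = f(Y) is a deterministic function of Y, forming X → Y → Z.

Original I(X;Y) = 0.0130 dits

After applying f:
P(X,Z) where Z=f(Y):
- P(X,Z=0) = P(X,Y=0) + P(X,Y=1) + P(X,Y=3)
- P(X,Z=1) = P(X,Y=2)

I(X;Z) = I(X;f(Y)) = 0.0034 dits

Verification: 0.0130 ≥ 0.0034 ✓

Information cannot be created by processing; the function f can only lose information about X.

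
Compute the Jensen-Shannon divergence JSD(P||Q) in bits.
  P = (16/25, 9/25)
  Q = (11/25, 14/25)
0.0292 bits

Jensen-Shannon divergence is:
JSD(P||Q) = 0.5 × D_KL(P||M) + 0.5 × D_KL(Q||M)
where M = 0.5 × (P + Q) is the mixture distribution.

M = 0.5 × (16/25, 9/25) + 0.5 × (11/25, 14/25) = (0.54, 0.46)

D_KL(P||M) = 0.0296 bits
D_KL(Q||M) = 0.0289 bits

JSD(P||Q) = 0.5 × 0.0296 + 0.5 × 0.0289 = 0.0292 bits

Unlike KL divergence, JSD is symmetric and bounded: 0 ≤ JSD ≤ log(2).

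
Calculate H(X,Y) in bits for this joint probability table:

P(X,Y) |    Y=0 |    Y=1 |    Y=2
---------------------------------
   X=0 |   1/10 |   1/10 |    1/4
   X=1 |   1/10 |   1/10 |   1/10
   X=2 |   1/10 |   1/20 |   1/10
3.0414 bits

Joint entropy is H(X,Y) = -Σ_{x,y} p(x,y) log p(x,y).

Summing over all non-zero entries:
H(X,Y) = -[1/10·log_2(1/10) + 1/10·log_2(1/10) + 1/4·log_2(1/4) + 1/10·log_2(1/10) + 1/10·log_2(1/10) + 1/10·log_2(1/10) + 1/10·log_2(1/10) + 1/20·log_2(1/20) + 1/10·log_2(1/10)]
H(X,Y) = 3.0414 bits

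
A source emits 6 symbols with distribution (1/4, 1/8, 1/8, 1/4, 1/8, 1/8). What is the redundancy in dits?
0.0256 dits

Redundancy measures how far a source is from maximum entropy:
R = H_max - H(X)

Maximum entropy for 6 symbols: H_max = log_10(6) = 0.7782 dits
Actual entropy: H(X) = 0.7526 dits
Redundancy: R = 0.7782 - 0.7526 = 0.0256 dits

This redundancy represents potential for compression: the source could be compressed by 0.0256 dits per symbol.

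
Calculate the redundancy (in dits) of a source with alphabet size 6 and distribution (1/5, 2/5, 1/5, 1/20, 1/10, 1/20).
0.1093 dits

Redundancy measures how far a source is from maximum entropy:
R = H_max - H(X)

Maximum entropy for 6 symbols: H_max = log_10(6) = 0.7782 dits
Actual entropy: H(X) = 0.6689 dits
Redundancy: R = 0.7782 - 0.6689 = 0.1093 dits

This redundancy represents potential for compression: the source could be compressed by 0.1093 dits per symbol.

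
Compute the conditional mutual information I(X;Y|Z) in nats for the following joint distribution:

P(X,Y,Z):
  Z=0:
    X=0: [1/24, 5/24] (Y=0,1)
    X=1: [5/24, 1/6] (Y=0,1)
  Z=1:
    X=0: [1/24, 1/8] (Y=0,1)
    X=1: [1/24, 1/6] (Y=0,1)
0.0510 nats

Conditional mutual information: I(X;Y|Z) = H(X|Z) + H(Y|Z) - H(X,Y|Z)

H(Z) = 0.6616
H(X,Z) = 1.3398 → H(X|Z) = 0.6782
H(Y,Z) = 1.2808 → H(Y|Z) = 0.6193
H(X,Y,Z) = 1.9080 → H(X,Y|Z) = 1.2465

I(X;Y|Z) = 0.6782 + 0.6193 - 1.2465 = 0.0510 nats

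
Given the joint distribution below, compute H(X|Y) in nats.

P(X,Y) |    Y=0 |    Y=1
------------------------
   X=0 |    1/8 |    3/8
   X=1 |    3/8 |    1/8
0.5623 nats

Using the chain rule: H(X|Y) = H(X,Y) - H(Y)

First, compute H(X,Y) = 1.2555 nats

Marginal P(Y) = (1/2, 1/2)
H(Y) = 0.6931 nats

H(X|Y) = H(X,Y) - H(Y) = 1.2555 - 0.6931 = 0.5623 nats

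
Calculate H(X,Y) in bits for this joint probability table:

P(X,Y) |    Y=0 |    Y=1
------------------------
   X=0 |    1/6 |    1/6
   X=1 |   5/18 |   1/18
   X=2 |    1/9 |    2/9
2.4411 bits

Joint entropy is H(X,Y) = -Σ_{x,y} p(x,y) log p(x,y).

Summing over all non-zero entries:
H(X,Y) = -[1/6·log_2(1/6) + 1/6·log_2(1/6) + 5/18·log_2(5/18) + 1/18·log_2(1/18) + 1/9·log_2(1/9) + 2/9·log_2(2/9)]
H(X,Y) = 2.4411 bits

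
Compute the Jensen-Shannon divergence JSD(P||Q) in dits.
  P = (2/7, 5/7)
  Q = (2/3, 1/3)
0.0324 dits

Jensen-Shannon divergence is:
JSD(P||Q) = 0.5 × D_KL(P||M) + 0.5 × D_KL(Q||M)
where M = 0.5 × (P + Q) is the mixture distribution.

M = 0.5 × (2/7, 5/7) + 0.5 × (2/3, 1/3) = (10/21, 11/21)

D_KL(P||M) = 0.0328 dits
D_KL(Q||M) = 0.0320 dits

JSD(P||Q) = 0.5 × 0.0328 + 0.5 × 0.0320 = 0.0324 dits

Unlike KL divergence, JSD is symmetric and bounded: 0 ≤ JSD ≤ log(2).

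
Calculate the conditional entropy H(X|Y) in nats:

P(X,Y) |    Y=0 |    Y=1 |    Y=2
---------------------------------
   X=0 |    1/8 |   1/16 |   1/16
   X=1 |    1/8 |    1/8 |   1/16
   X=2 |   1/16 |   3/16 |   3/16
1.0059 nats

Using the chain rule: H(X|Y) = H(X,Y) - H(Y)

First, compute H(X,Y) = 2.1007 nats

Marginal P(Y) = (5/16, 3/8, 5/16)
H(Y) = 1.0948 nats

H(X|Y) = H(X,Y) - H(Y) = 2.1007 - 1.0948 = 1.0059 nats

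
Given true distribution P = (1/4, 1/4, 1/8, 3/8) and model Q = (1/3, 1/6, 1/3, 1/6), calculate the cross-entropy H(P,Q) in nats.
1.5318 nats

Cross-entropy: H(P,Q) = -Σ p(x) log q(x)

Alternatively: H(P,Q) = H(P) + D_KL(P||Q)
H(P) = 1.3209 nats
D_KL(P||Q) = 0.2109 nats

H(P,Q) = 1.3209 + 0.2109 = 1.5318 nats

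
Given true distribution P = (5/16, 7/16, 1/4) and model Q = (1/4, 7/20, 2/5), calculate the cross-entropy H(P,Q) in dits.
0.4871 dits

Cross-entropy: H(P,Q) = -Σ p(x) log q(x)

Alternatively: H(P,Q) = H(P) + D_KL(P||Q)
H(P) = 0.4654 dits
D_KL(P||Q) = 0.0217 dits

H(P,Q) = 0.4654 + 0.0217 = 0.4871 dits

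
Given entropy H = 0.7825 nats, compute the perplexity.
2.1869

Perplexity is e^H (or exp(H) for natural log).

H = 0.7825 nats
Perplexity = e^0.7825 = 2.1869

Interpretation: The model's uncertainty is equivalent to choosing uniformly among 2.2 options.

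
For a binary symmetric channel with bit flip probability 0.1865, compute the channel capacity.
0.3059 bits

For a binary symmetric channel (BSC) with error probability p:
Capacity C = 1 - H(p) bits per symbol

where H(p) = -p log₂(p) - (1-p) log₂(1-p) is the binary entropy function.

H(0.1865) = 0.6941 bits
C = 1 - 0.6941 = 0.3059 bits per symbol

This means we can reliably transmit up to 0.3059 bits of information per channel use.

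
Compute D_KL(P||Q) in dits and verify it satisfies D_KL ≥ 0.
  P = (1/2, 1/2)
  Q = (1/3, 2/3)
0.0256 dits

KL divergence satisfies the Gibbs inequality: D_KL(P||Q) ≥ 0 for all distributions P, Q.

D_KL(P||Q) = Σ p(x) log(p(x)/q(x))
Term by term:
  x=0: 1/2 × log_10[(1/2)/(1/3)] = 0.0880
  x=1: 1/2 × log_10[(1/2)/(2/3)] = -0.0625
D_KL(P||Q) = 0.0256 dits

D_KL(P||Q) = 0.0256 ≥ 0 ✓

This non-negativity is a fundamental property: relative entropy cannot be negative because it measures how different Q is from P.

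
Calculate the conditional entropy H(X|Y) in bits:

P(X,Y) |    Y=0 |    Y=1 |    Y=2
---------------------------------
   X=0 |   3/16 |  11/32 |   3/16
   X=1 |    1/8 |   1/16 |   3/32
0.8133 bits

Using the chain rule: H(X|Y) = H(X,Y) - H(Y)

First, compute H(X,Y) = 2.3804 bits

Marginal P(Y) = (5/16, 13/32, 9/32)
H(Y) = 1.5671 bits

H(X|Y) = H(X,Y) - H(Y) = 2.3804 - 1.5671 = 0.8133 bits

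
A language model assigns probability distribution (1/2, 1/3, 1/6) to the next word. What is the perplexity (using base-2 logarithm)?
2.7495

Perplexity is 2^H (or exp(H) for natural log).

First, H = -Σ p log p = 1.4591 bits
Perplexity = 2^1.4591 = 2.7495

Interpretation: The model's uncertainty is equivalent to choosing uniformly among 2.7 options.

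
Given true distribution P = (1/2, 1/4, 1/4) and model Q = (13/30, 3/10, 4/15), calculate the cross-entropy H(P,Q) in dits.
0.4558 dits

Cross-entropy: H(P,Q) = -Σ p(x) log q(x)

Alternatively: H(P,Q) = H(P) + D_KL(P||Q)
H(P) = 0.4515 dits
D_KL(P||Q) = 0.0043 dits

H(P,Q) = 0.4515 + 0.0043 = 0.4558 dits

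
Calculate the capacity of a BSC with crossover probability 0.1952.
0.2878 bits

For a binary symmetric channel (BSC) with error probability p:
Capacity C = 1 - H(p) bits per symbol

where H(p) = -p log₂(p) - (1-p) log₂(1-p) is the binary entropy function.

H(0.1952) = 0.7122 bits
C = 1 - 0.7122 = 0.2878 bits per symbol

This means we can reliably transmit up to 0.2878 bits of information per channel use.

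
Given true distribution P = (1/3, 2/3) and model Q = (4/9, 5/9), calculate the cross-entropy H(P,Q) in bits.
0.9553 bits

Cross-entropy: H(P,Q) = -Σ p(x) log q(x)

Alternatively: H(P,Q) = H(P) + D_KL(P||Q)
H(P) = 0.9183 bits
D_KL(P||Q) = 0.0370 bits

H(P,Q) = 0.9183 + 0.0370 = 0.9553 bits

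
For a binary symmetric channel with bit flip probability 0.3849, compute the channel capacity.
0.0386 bits

For a binary symmetric channel (BSC) with error probability p:
Capacity C = 1 - H(p) bits per symbol

where H(p) = -p log₂(p) - (1-p) log₂(1-p) is the binary entropy function.

H(0.3849) = 0.9614 bits
C = 1 - 0.9614 = 0.0386 bits per symbol

This means we can reliably transmit up to 0.0386 bits of information per channel use.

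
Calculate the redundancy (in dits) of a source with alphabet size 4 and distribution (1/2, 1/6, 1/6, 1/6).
0.0625 dits

Redundancy measures how far a source is from maximum entropy:
R = H_max - H(X)

Maximum entropy for 4 symbols: H_max = log_10(4) = 0.6021 dits
Actual entropy: H(X) = 0.5396 dits
Redundancy: R = 0.6021 - 0.5396 = 0.0625 dits

This redundancy represents potential for compression: the source could be compressed by 0.0625 dits per symbol.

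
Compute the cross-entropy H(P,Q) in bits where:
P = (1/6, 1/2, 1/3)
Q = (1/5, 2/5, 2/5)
1.4886 bits

Cross-entropy: H(P,Q) = -Σ p(x) log q(x)

Alternatively: H(P,Q) = H(P) + D_KL(P||Q)
H(P) = 1.4591 bits
D_KL(P||Q) = 0.0294 bits

H(P,Q) = 1.4591 + 0.0294 = 1.4886 bits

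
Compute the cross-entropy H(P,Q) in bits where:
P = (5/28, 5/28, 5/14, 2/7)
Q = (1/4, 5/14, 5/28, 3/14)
2.1450 bits

Cross-entropy: H(P,Q) = -Σ p(x) log q(x)

Alternatively: H(P,Q) = H(P) + D_KL(P||Q)
H(P) = 1.9345 bits
D_KL(P||Q) = 0.2105 bits

H(P,Q) = 1.9345 + 0.2105 = 2.1450 bits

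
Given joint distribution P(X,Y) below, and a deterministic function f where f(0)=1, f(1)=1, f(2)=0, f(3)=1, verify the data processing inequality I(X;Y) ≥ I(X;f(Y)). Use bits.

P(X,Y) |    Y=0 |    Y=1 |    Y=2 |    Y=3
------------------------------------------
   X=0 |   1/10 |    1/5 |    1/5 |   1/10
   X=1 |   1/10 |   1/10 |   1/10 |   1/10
I(X;Y) = 0.0200, I(X;f(Y)) = 0.0058, inequality holds: 0.0200 ≥ 0.0058

Data Processing Inequality: For any Markov chain X → Y → Z, we have I(X;Y) ≥ I(X;Z).

Here Z = f(Y) is a deterministic function of Y, forming X → Y → Z.

Original I(X;Y) = 0.0200 bits

After applying f:
P(X,Z) where Z=f(Y):
- P(X,Z=0) = P(X,Y=2)
- P(X,Z=1) = P(X,Y=0) + P(X,Y=1) + P(X,Y=3)

I(X;Z) = I(X;f(Y)) = 0.0058 bits

Verification: 0.0200 ≥ 0.0058 ✓

Information cannot be created by processing; the function f can only lose information about X.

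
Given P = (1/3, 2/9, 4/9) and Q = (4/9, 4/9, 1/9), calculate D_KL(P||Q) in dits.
0.1590 dits

KL divergence: D_KL(P||Q) = Σ p(x) log(p(x)/q(x))

Computing term by term:
  x=0: 1/3 × log_10[(1/3)/(4/9)] = 1/3 × -0.1249 = -0.0416
  x=1: 2/9 × log_10[(2/9)/(4/9)] = 2/9 × -0.3010 = -0.0669
  x=2: 4/9 × log_10[(4/9)/(1/9)] = 4/9 × 0.6021 = 0.2676

D_KL(P||Q) = 0.1590 dits

Note: KL divergence is always non-negative and equals 0 iff P = Q.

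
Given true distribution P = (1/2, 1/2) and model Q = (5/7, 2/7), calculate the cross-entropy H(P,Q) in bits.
1.1464 bits

Cross-entropy: H(P,Q) = -Σ p(x) log q(x)

Alternatively: H(P,Q) = H(P) + D_KL(P||Q)
H(P) = 1.0000 bits
D_KL(P||Q) = 0.1464 bits

H(P,Q) = 1.0000 + 0.1464 = 1.1464 bits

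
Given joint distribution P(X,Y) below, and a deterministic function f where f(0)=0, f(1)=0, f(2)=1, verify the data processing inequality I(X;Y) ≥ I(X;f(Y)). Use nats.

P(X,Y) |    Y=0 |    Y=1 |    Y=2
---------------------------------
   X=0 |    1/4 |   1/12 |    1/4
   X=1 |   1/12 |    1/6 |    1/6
I(X;Y) = 0.0522, I(X;f(Y)) = 0.0004, inequality holds: 0.0522 ≥ 0.0004

Data Processing Inequality: For any Markov chain X → Y → Z, we have I(X;Y) ≥ I(X;Z).

Here Z = f(Y) is a deterministic function of Y, forming X → Y → Z.

Original I(X;Y) = 0.0522 nats

After applying f:
P(X,Z) where Z=f(Y):
- P(X,Z=0) = P(X,Y=0) + P(X,Y=1)
- P(X,Z=1) = P(X,Y=2)

I(X;Z) = I(X;f(Y)) = 0.0004 nats

Verification: 0.0522 ≥ 0.0004 ✓

Information cannot be created by processing; the function f can only lose information about X.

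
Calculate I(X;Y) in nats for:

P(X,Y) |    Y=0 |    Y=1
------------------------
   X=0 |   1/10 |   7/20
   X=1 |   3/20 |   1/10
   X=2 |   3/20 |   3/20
0.0584 nats

Mutual information: I(X;Y) = H(X) + H(Y) - H(X,Y)

Marginals:
P(X) = (9/20, 1/4, 3/10), H(X) = 1.0671 nats
P(Y) = (2/5, 3/5), H(Y) = 0.6730 nats

Joint entropy: H(X,Y) = 1.6817 nats

I(X;Y) = 1.0671 + 0.6730 - 1.6817 = 0.0584 nats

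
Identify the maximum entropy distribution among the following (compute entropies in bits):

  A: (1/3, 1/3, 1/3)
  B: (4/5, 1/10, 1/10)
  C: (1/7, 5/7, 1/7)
A

For a discrete distribution over n outcomes, entropy is maximized by the uniform distribution.

Computing entropies:
H(A) = 1.5850 bits
H(B) = 0.9219 bits
H(C) = 1.1488 bits

The uniform distribution (where all probabilities equal 1/3) achieves the maximum entropy of log_2(3) = 1.5850 bits.

Distribution A has the highest entropy.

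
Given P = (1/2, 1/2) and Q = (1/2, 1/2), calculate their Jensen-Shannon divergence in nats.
0.0000 nats

Jensen-Shannon divergence is:
JSD(P||Q) = 0.5 × D_KL(P||M) + 0.5 × D_KL(Q||M)
where M = 0.5 × (P + Q) is the mixture distribution.

M = 0.5 × (1/2, 1/2) + 0.5 × (1/2, 1/2) = (1/2, 1/2)

D_KL(P||M) = 0.0000 nats
D_KL(Q||M) = 0.0000 nats

JSD(P||Q) = 0.5 × 0.0000 + 0.5 × 0.0000 = 0.0000 nats

Unlike KL divergence, JSD is symmetric and bounded: 0 ≤ JSD ≤ log(2).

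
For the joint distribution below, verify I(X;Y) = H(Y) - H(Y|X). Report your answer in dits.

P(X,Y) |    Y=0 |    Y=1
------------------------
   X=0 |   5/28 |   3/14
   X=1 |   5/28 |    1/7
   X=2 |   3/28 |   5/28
I(X;Y) = 0.0044 dits

Mutual information has multiple equivalent forms:
- I(X;Y) = H(X) - H(X|Y)
- I(X;Y) = H(Y) - H(Y|X)
- I(X;Y) = H(X) + H(Y) - H(X,Y)

Computing all quantities:
H(X) = 0.4733, H(Y) = 0.2999, H(X,Y) = 0.7688
H(X|Y) = 0.4689, H(Y|X) = 0.2955

Verification:
H(X) - H(X|Y) = 0.4733 - 0.4689 = 0.0044
H(Y) - H(Y|X) = 0.2999 - 0.2955 = 0.0044
H(X) + H(Y) - H(X,Y) = 0.4733 + 0.2999 - 0.7688 = 0.0044

All forms give I(X;Y) = 0.0044 dits. ✓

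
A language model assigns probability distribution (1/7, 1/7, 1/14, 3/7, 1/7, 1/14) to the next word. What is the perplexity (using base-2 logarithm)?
4.8264

Perplexity is 2^H (or exp(H) for natural log).

First, H = -Σ p log p = 2.2709 bits
Perplexity = 2^2.2709 = 4.8264

Interpretation: The model's uncertainty is equivalent to choosing uniformly among 4.8 options.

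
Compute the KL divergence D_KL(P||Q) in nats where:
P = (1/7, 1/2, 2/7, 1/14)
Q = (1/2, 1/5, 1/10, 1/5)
0.5056 nats

KL divergence: D_KL(P||Q) = Σ p(x) log(p(x)/q(x))

Computing term by term:
  x=0: 1/7 × log_e[(1/7)/(1/2)] = 1/7 × -1.2528 = -0.1790
  x=1: 1/2 × log_e[(1/2)/(1/5)] = 1/2 × 0.9163 = 0.4581
  x=2: 2/7 × log_e[(2/7)/(1/10)] = 2/7 × 1.0498 = 0.2999
  x=3: 1/14 × log_e[(1/14)/(1/5)] = 1/14 × -1.0296 = -0.0735

D_KL(P||Q) = 0.5056 nats

Note: KL divergence is always non-negative and equals 0 iff P = Q.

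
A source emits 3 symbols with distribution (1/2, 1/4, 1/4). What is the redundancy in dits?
0.0256 dits

Redundancy measures how far a source is from maximum entropy:
R = H_max - H(X)

Maximum entropy for 3 symbols: H_max = log_10(3) = 0.4771 dits
Actual entropy: H(X) = 0.4515 dits
Redundancy: R = 0.4771 - 0.4515 = 0.0256 dits

This redundancy represents potential for compression: the source could be compressed by 0.0256 dits per symbol.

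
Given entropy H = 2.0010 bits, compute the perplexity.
4.0028

Perplexity is 2^H (or exp(H) for natural log).

H = 2.0010 bits
Perplexity = 2^2.0010 = 4.0028

Interpretation: The model's uncertainty is equivalent to choosing uniformly among 4.0 options.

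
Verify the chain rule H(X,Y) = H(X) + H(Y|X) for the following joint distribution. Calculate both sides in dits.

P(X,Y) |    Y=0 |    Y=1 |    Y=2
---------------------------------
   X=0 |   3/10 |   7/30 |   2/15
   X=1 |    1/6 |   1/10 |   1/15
H(X,Y) = 0.7291, H(X) = 0.2764, H(Y|X) = 0.4527 (all in dits)

Chain rule: H(X,Y) = H(X) + H(Y|X)

Left side — joint entropy directly:
H(X,Y) = -Σ p(x,y) log p(x,y) = 0.7291 dits

Right side — compute H(Y|X) from the conditional distributions:
P(X) = (2/3, 1/3), so H(X) = 0.2764 dits
H(Y|X) = Σ_x P(X=x) · H(Y|X=x):
  P(Y|X=0) = (9/20, 7/20, 1/5), H(Y|X=0) = 0.4554, weight P(X=0) = 2/3
  P(Y|X=1) = (1/2, 3/10, 1/5), H(Y|X=1) = 0.4472, weight P(X=1) = 1/3
H(Y|X) = 0.4527 dits

H(X) + H(Y|X) = 0.2764 + 0.4527 = 0.7291 dits

Both sides equal 0.7291 dits. ✓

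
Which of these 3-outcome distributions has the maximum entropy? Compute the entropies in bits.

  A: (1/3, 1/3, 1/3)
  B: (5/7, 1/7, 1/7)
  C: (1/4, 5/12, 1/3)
A

For a discrete distribution over n outcomes, entropy is maximized by the uniform distribution.

Computing entropies:
H(A) = 1.5850 bits
H(B) = 1.1488 bits
H(C) = 1.5546 bits

The uniform distribution (where all probabilities equal 1/3) achieves the maximum entropy of log_2(3) = 1.5850 bits.

Distribution A has the highest entropy.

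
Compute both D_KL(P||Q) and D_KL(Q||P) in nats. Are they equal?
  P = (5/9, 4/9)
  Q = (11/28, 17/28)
D_KL(P||Q) = 0.0539, D_KL(Q||P) = 0.0533

KL divergence is not symmetric: D_KL(P||Q) ≠ D_KL(Q||P) in general.

D_KL(P||Q) = 0.0539 nats
D_KL(Q||P) = 0.0533 nats

No, they are not equal!

This asymmetry is why KL divergence is not a true distance metric.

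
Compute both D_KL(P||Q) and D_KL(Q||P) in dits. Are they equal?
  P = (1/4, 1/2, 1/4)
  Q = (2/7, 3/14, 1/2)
D_KL(P||Q) = 0.0942, D_KL(Q||P) = 0.0882

KL divergence is not symmetric: D_KL(P||Q) ≠ D_KL(Q||P) in general.

D_KL(P||Q) = 0.0942 dits
D_KL(Q||P) = 0.0882 dits

No, they are not equal!

This asymmetry is why KL divergence is not a true distance metric.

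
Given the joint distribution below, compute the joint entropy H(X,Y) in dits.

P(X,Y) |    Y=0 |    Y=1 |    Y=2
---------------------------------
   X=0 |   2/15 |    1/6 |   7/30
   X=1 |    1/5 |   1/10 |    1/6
0.7633 dits

Joint entropy is H(X,Y) = -Σ_{x,y} p(x,y) log p(x,y).

Summing over all non-zero entries:
H(X,Y) = -[2/15·log_10(2/15) + 1/6·log_10(1/6) + 7/30·log_10(7/30) + 1/5·log_10(1/5) + 1/10·log_10(1/10) + 1/6·log_10(1/6)]
H(X,Y) = 0.7633 dits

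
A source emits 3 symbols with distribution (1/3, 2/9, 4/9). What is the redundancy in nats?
0.0378 nats

Redundancy measures how far a source is from maximum entropy:
R = H_max - H(X)

Maximum entropy for 3 symbols: H_max = log_e(3) = 1.0986 nats
Actual entropy: H(X) = 1.0609 nats
Redundancy: R = 1.0986 - 1.0609 = 0.0378 nats

This redundancy represents potential for compression: the source could be compressed by 0.0378 nats per symbol.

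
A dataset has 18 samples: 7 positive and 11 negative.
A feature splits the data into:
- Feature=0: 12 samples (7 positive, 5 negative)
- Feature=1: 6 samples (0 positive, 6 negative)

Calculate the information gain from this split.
0.3108 bits

Information Gain = H(Y) - H(Y|Feature)

Before split:
P(positive) = 7/18 = 0.3889
H(Y) = 0.9641 bits

After split:
Feature=0: H = 0.9799 bits (weight = 12/18)
Feature=1: H = 0.0000 bits (weight = 6/18)
H(Y|Feature) = (12/18)×0.9799 + (6/18)×0.0000 = 0.6532 bits

Information Gain = 0.9641 - 0.6532 = 0.3108 bits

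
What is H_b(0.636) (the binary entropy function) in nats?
0.6557 nats

The binary entropy function is:
H(p) = -p log(p) - (1-p) log(1-p)

H(0.636) = -0.636 × log_e(0.636) - 0.364 × log_e(0.364)
H(0.636) = 0.6557 nats

Note: Binary entropy is maximized at p=0.5 (H=1 bit) and minimized at p=0 or p=1 (H=0).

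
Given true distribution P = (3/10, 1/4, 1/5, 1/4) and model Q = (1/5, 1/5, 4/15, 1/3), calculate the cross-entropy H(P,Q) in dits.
0.6185 dits

Cross-entropy: H(P,Q) = -Σ p(x) log q(x)

Alternatively: H(P,Q) = H(P) + D_KL(P||Q)
H(P) = 0.5977 dits
D_KL(P||Q) = 0.0208 dits

H(P,Q) = 0.5977 + 0.0208 = 0.6185 dits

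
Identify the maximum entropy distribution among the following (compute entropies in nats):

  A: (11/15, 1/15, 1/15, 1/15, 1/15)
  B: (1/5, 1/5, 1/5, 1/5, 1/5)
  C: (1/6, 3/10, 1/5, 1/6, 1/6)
B

For a discrete distribution over n outcomes, entropy is maximized by the uniform distribution.

Computing entropies:
H(A) = 0.9496 nats
H(B) = 1.6094 nats
H(C) = 1.5790 nats

The uniform distribution (where all probabilities equal 1/5) achieves the maximum entropy of log_e(5) = 1.6094 nats.

Distribution B has the highest entropy.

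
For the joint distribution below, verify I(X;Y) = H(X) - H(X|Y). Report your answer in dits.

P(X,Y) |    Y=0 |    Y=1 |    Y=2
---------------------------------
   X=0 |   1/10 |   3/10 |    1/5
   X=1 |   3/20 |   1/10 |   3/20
I(X;Y) = 0.0177 dits

Mutual information has multiple equivalent forms:
- I(X;Y) = H(X) - H(X|Y)
- I(X;Y) = H(Y) - H(Y|X)
- I(X;Y) = H(X) + H(Y) - H(X,Y)

Computing all quantities:
H(X) = 0.2923, H(Y) = 0.4693, H(X,Y) = 0.7438
H(X|Y) = 0.2746, H(Y|X) = 0.4515

Verification:
H(X) - H(X|Y) = 0.2923 - 0.2746 = 0.0177
H(Y) - H(Y|X) = 0.4693 - 0.4515 = 0.0177
H(X) + H(Y) - H(X,Y) = 0.2923 + 0.4693 - 0.7438 = 0.0177

All forms give I(X;Y) = 0.0177 dits. ✓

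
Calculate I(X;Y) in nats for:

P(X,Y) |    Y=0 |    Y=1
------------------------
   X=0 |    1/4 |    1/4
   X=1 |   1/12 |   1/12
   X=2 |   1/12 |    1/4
0.0297 nats

Mutual information: I(X;Y) = H(X) + H(Y) - H(X,Y)

Marginals:
P(X) = (1/2, 1/6, 1/3), H(X) = 1.0114 nats
P(Y) = (5/12, 7/12), H(Y) = 0.6792 nats

Joint entropy: H(X,Y) = 1.6609 nats

I(X;Y) = 1.0114 + 0.6792 - 1.6609 = 0.0297 nats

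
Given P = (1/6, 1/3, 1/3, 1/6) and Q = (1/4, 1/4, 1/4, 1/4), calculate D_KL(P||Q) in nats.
0.0566 nats

KL divergence: D_KL(P||Q) = Σ p(x) log(p(x)/q(x))

Computing term by term:
  x=0: 1/6 × log_e[(1/6)/(1/4)] = 1/6 × -0.4055 = -0.0676
  x=1: 1/3 × log_e[(1/3)/(1/4)] = 1/3 × 0.2877 = 0.0959
  x=2: 1/3 × log_e[(1/3)/(1/4)] = 1/3 × 0.2877 = 0.0959
  x=3: 1/6 × log_e[(1/6)/(1/4)] = 1/6 × -0.4055 = -0.0676

D_KL(P||Q) = 0.0566 nats

Note: KL divergence is always non-negative and equals 0 iff P = Q.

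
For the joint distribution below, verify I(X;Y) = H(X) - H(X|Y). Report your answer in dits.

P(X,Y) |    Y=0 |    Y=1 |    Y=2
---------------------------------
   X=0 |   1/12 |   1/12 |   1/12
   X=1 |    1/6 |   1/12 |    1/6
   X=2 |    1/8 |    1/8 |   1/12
I(X;Y) = 0.0080 dits

Mutual information has multiple equivalent forms:
- I(X;Y) = H(X) - H(X|Y)
- I(X;Y) = H(Y) - H(Y|X)
- I(X;Y) = H(X) + H(Y) - H(X,Y)

Computing all quantities:
H(X) = 0.4680, H(Y) = 0.4749, H(X,Y) = 0.9348
H(X|Y) = 0.4600, H(Y|X) = 0.4668

Verification:
H(X) - H(X|Y) = 0.4680 - 0.4600 = 0.0080
H(Y) - H(Y|X) = 0.4749 - 0.4668 = 0.0080
H(X) + H(Y) - H(X,Y) = 0.4680 + 0.4749 - 0.9348 = 0.0080

All forms give I(X;Y) = 0.0080 dits. ✓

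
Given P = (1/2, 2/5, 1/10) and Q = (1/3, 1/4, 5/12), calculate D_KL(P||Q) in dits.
0.1077 dits

KL divergence: D_KL(P||Q) = Σ p(x) log(p(x)/q(x))

Computing term by term:
  x=0: 1/2 × log_10[(1/2)/(1/3)] = 1/2 × 0.1761 = 0.0880
  x=1: 2/5 × log_10[(2/5)/(1/4)] = 2/5 × 0.2041 = 0.0816
  x=2: 1/10 × log_10[(1/10)/(5/12)] = 1/10 × -0.6198 = -0.0620

D_KL(P||Q) = 0.1077 dits

Note: KL divergence is always non-negative and equals 0 iff P = Q.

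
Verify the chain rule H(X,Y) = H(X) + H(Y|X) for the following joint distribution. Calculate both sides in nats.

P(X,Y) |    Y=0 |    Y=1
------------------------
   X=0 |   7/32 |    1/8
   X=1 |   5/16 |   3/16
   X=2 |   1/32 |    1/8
H(X,Y) = 1.6380, H(X) = 1.0037, H(Y|X) = 0.6343 (all in nats)

Chain rule: H(X,Y) = H(X) + H(Y|X)

Left side — joint entropy directly:
H(X,Y) = -Σ p(x,y) log p(x,y) = 1.6380 nats

Right side — compute H(Y|X) from the conditional distributions:
P(X) = (11/32, 1/2, 5/32), so H(X) = 1.0037 nats
H(Y|X) = Σ_x P(X=x) · H(Y|X=x):
  P(Y|X=0) = (7/11, 4/11), H(Y|X=0) = 0.6555, weight P(X=0) = 11/32
  P(Y|X=1) = (5/8, 3/8), H(Y|X=1) = 0.6616, weight P(X=1) = 1/2
  P(Y|X=2) = (1/5, 4/5), H(Y|X=2) = 0.5004, weight P(X=2) = 5/32
H(Y|X) = 0.6343 nats

H(X) + H(Y|X) = 1.0037 + 0.6343 = 1.6380 nats

Both sides equal 1.6380 nats. ✓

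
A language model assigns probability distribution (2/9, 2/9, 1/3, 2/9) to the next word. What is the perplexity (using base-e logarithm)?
3.9311

Perplexity is e^H (or exp(H) for natural log).

First, H = -Σ p log p = 1.3689 nats
Perplexity = e^1.3689 = 3.9311

Interpretation: The model's uncertainty is equivalent to choosing uniformly among 3.9 options.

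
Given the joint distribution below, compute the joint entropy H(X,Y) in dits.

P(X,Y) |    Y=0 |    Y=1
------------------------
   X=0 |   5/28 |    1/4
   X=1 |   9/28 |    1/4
0.5931 dits

Joint entropy is H(X,Y) = -Σ_{x,y} p(x,y) log p(x,y).

Summing over all non-zero entries:
H(X,Y) = -[5/28·log_10(5/28) + 1/4·log_10(1/4) + 9/28·log_10(9/28) + 1/4·log_10(1/4)]
H(X,Y) = 0.5931 dits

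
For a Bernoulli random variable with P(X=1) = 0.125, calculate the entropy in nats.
0.3768 nats

The binary entropy function is:
H(p) = -p log(p) - (1-p) log(1-p)

H(0.125) = -0.125 × log_e(0.125) - 0.875 × log_e(0.875)
H(0.125) = 0.3768 nats

Note: Binary entropy is maximized at p=0.5 (H=1 bit) and minimized at p=0 or p=1 (H=0).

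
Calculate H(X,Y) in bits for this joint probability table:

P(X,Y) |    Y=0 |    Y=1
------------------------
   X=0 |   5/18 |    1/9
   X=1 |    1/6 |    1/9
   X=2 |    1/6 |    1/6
2.5102 bits

Joint entropy is H(X,Y) = -Σ_{x,y} p(x,y) log p(x,y).

Summing over all non-zero entries:
H(X,Y) = -[5/18·log_2(5/18) + 1/9·log_2(1/9) + 1/6·log_2(1/6) + 1/9·log_2(1/9) + 1/6·log_2(1/6) + 1/6·log_2(1/6)]
H(X,Y) = 2.5102 bits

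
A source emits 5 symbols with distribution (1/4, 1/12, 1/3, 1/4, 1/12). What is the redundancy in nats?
0.1359 nats

Redundancy measures how far a source is from maximum entropy:
R = H_max - H(X)

Maximum entropy for 5 symbols: H_max = log_e(5) = 1.6094 nats
Actual entropy: H(X) = 1.4735 nats
Redundancy: R = 1.6094 - 1.4735 = 0.1359 nats

This redundancy represents potential for compression: the source could be compressed by 0.1359 nats per symbol.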